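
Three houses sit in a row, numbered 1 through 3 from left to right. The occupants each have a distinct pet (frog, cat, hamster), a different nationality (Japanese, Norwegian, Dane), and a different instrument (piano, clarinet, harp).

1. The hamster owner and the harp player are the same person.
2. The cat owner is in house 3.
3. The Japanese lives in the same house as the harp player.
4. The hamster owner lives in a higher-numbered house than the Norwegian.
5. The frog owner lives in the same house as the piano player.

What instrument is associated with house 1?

Clue 2 places the cat owner in house 3.
House 1 pet: only frog fits.
That leaves hamster as the pet for house 2.
By clue 1, the harp player is in house 2.
By clue 3, the Japanese is in house 2.
By clue 4, the Norwegian is in house 1.
Clue 5 places the piano player in house 1.
So house 3 gets Dane for nationality.
So house 3 gets clarinet for instrument.
So: house 1 = frog/Norwegian/piano, house 2 = hamster/Japanese/harp, house 3 = cat/Dane/clarinet.

piano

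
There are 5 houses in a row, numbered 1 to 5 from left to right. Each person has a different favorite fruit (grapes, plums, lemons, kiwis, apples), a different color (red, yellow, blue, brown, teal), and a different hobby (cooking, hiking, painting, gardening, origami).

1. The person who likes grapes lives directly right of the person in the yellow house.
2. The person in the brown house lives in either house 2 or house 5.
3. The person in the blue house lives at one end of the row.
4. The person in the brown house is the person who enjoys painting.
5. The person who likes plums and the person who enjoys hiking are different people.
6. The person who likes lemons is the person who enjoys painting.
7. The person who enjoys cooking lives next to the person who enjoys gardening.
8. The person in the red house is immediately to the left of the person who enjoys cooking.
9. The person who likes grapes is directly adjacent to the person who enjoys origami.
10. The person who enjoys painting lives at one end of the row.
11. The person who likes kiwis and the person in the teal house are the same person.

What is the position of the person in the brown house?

Clue 10: the person who enjoys painting is in house 5.
By clue 4, the person in the brown house is in house 5.
The person who likes lemons is in house 5 (clue 6).
House 1 color: only blue fits.
House 4 color: only teal fits.
Clue 11 places the person who likes kiwis in house 4.
From clue 1, the person in the yellow house must be in house 2.
House 3's favorite fruit must be grapes (nothing else left).
House 3's color must be red (nothing else left).
So house 1 gets hiking for hobby.
From clue 5, the person who likes plums must be in house 2.
Clue 8: the person who enjoys cooking is in house 4.
House 1's favorite fruit must be apples (nothing else left).
House 2 hobby: only origami fits.
That leaves gardening as the hobby for house 3.
So: house 1 = apples/blue/hiking, house 2 = plums/yellow/origami, house 3 = grapes/red/gardening, house 4 = kiwis/teal/cooking, house 5 = lemons/brown/painting.

5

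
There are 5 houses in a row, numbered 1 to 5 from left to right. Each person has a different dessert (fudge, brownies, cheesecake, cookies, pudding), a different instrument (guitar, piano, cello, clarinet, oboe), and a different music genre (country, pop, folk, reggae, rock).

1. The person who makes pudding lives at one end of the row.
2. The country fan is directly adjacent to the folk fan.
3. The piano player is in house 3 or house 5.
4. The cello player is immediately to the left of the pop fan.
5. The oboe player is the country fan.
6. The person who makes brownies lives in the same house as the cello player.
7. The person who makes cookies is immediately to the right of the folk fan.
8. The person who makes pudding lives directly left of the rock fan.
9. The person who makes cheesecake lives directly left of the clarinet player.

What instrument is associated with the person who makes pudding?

By clue 8, the person who makes pudding is in house 1.
Clue 8 places the rock fan in house 2.
House 1's instrument must be guitar (nothing else left).
The only instrument still possible for house 2 is cello.
The only music genre still possible for house 1 is reggae.
By clue 4, the pop fan is in house 3.
From clue 6, the person who makes brownies must be in house 2.
House 4's music genre must be folk (nothing else left).
House 5's music genre must be country (nothing else left).
By clue 5, the oboe player is in house 5.
Clue 7 places the person who makes cookies in house 5.
That leaves piano as the instrument for house 3.
House 4's instrument must be clarinet (nothing else left).
Clue 9: the person who makes cheesecake is in house 3.
The only dessert still possible for house 4 is fudge.
So: house 1 = pudding/guitar/reggae, house 2 = brownies/cello/rock, house 3 = cheesecake/piano/pop, house 4 = fudge/clarinet/folk, house 5 = cookies/oboe/country.

guitar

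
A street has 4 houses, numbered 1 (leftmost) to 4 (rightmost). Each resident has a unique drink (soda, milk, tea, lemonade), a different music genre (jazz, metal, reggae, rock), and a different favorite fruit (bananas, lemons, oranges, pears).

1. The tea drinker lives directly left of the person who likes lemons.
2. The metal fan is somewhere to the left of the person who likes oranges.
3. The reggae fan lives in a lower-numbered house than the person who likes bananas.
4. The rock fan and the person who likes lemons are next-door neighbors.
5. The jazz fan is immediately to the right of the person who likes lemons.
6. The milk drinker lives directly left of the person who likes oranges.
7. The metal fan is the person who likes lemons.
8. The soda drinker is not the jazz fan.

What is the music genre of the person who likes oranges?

House 1's favorite fruit must be pears (nothing else left).
The milk drinker is narrowed to house 2 or 3; consider each.
Placing it in house 2 leads to a contradiction, so it's in house 3.
Clue 6: the person who likes oranges is in house 4.
The tea drinker is narrowed to house 1 or 2; consider each.
Placing it in house 1 leads to a contradiction, so it's in house 2.
By clue 1, the person who likes lemons is in house 3.
The jazz fan is in house 4 (clue 5).
From clue 7, the metal fan must be in house 3.
So house 4 gets lemonade for drink.
House 1's music genre must be reggae (nothing else left).
House 2's music genre must be rock (nothing else left).
House 2 favorite fruit: only bananas fits.
The only drink still possible for house 1 is soda.
So: house 1 = soda/reggae/pears, house 2 = tea/rock/bananas, house 3 = milk/metal/lemons, house 4 = lemonade/jazz/oranges.

jazz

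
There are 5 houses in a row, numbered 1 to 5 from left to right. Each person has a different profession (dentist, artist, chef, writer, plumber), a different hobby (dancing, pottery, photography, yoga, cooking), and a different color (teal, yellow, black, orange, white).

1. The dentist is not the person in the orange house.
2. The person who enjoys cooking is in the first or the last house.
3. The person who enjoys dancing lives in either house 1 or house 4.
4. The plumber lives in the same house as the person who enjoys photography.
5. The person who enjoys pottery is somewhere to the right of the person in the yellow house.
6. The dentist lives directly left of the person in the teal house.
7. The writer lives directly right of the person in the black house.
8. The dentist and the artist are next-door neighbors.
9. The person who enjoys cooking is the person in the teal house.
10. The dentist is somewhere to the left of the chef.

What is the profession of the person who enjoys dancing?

dentist

Clue 9 places the person who enjoys cooking in house 5.
Clue 9: the person in the teal house is in house 5.
From clue 6, the dentist must be in house 4.
Clue 10: the chef is in house 5.
That leaves plumber as the profession for house 1.
House 2 profession: only writer fits.
The only profession still possible for house 3 is artist.
Clue 4: the person who enjoys photography is in house 1.
Clue 7 places the person in the black house in house 1.
House 4 color: only white fits.
House 2 hobby: only yoga fits.
So house 3 gets pottery for hobby.
House 4 hobby: only dancing fits.
Clue 5 places the person in the yellow house in house 2.
House 3's color must be orange (nothing else left).
So: house 1 = plumber/photography/black, house 2 = writer/yoga/yellow, house 3 = artist/pottery/orange, house 4 = dentist/dancing/white, house 5 = chef/cooking/teal.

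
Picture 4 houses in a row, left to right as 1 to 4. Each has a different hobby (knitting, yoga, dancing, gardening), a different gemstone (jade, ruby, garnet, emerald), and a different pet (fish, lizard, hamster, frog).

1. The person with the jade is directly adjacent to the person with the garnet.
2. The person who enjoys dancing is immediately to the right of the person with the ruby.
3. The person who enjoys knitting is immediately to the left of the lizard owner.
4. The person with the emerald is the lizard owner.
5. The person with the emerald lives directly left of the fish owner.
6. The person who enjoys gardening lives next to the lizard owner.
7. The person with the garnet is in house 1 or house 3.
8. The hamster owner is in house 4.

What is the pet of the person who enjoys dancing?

Clue 8 places the hamster owner in house 4.
House 4 gemstone: only jade fits.
House 1 pet: only frog fits.
House 2's pet must be lizard (nothing else left).
That leaves fish as the pet for house 3.
From clue 1, the person with the garnet must be in house 3.
By clue 3, the person who enjoys knitting is in house 1.
Clue 4 places the person with the emerald in house 2.
That leaves gardening as the hobby for house 3.
So house 1 gets ruby for gemstone.
The person who enjoys dancing is in house 2 (clue 2).
The only hobby still possible for house 4 is yoga.
So: house 1 = knitting/ruby/frog, house 2 = dancing/emerald/lizard, house 3 = gardening/garnet/fish, house 4 = yoga/jade/hamster.

lizard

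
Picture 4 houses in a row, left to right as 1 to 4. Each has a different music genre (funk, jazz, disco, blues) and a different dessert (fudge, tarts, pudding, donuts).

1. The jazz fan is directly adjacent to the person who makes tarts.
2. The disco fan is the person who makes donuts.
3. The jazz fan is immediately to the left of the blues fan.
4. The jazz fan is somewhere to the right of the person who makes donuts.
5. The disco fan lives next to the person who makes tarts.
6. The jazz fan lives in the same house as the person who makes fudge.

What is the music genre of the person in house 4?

The only dessert still possible for house 4 is pudding.
The blues fan is narrowed to house 3 or 4; consider each.
Placing it in house 3 leads to a contradiction, so it's in house 4.
By clue 3, the jazz fan is in house 3.
From clue 6, the person who makes fudge must be in house 3.
The person who makes tarts is in house 2 (clue 1).
By clue 5, the disco fan is in house 1.
That leaves funk as the music genre for house 2.
The only dessert still possible for house 1 is donuts.
So: house 1 = disco/donuts, house 2 = funk/tarts, house 3 = jazz/fudge, house 4 = blues/pudding.

blues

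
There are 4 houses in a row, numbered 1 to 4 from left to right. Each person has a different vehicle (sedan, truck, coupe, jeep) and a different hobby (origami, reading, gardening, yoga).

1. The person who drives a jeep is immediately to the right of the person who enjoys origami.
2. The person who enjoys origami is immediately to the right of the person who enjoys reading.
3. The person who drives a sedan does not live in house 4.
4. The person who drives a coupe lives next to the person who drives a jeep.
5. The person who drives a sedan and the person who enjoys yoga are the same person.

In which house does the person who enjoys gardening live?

House 4 hobby: only gardening fits.
The person who drives a jeep is narrowed to house 3 or 4; consider each.
Placing it in house 3 leads to a contradiction, so it's in house 4.
Clue 1 places the person who enjoys origami in house 3.
From clue 2, the person who enjoys reading must be in house 2.
By clue 4, the person who drives a coupe is in house 3.
House 1's hobby must be yoga (nothing else left).
Clue 5: the person who drives a sedan is in house 1.
That leaves truck as the vehicle for house 2.
So: house 1 = sedan/yoga, house 2 = truck/reading, house 3 = coupe/origami, house 4 = jeep/gardening.

4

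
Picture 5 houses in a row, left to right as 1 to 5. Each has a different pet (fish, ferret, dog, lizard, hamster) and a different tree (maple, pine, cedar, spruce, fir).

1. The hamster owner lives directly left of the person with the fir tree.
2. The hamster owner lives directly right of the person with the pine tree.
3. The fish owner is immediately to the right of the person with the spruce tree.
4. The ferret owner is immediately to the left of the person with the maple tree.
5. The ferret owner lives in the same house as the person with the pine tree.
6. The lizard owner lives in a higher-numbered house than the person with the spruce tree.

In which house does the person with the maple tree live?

The ferret owner is narrowed to house 1 or 2 or 3; consider each.
Placing it in house 1 and house 2 leads to a contradiction, so it's in house 3.
The person with the maple tree is in house 4 (clue 4).
Clue 5 places the person with the pine tree in house 3.
House 1 pet: only dog fits.
House 5 tree: only fir fits.
Clue 1 places the hamster owner in house 4.
By clue 3, the fish owner is in house 2.
By clue 3, the person with the spruce tree is in house 1.
The only pet still possible for house 5 is lizard.
The only tree still possible for house 2 is cedar.
So: house 1 = dog/spruce, house 2 = fish/cedar, house 3 = ferret/pine, house 4 = hamster/maple, house 5 = lizard/fir.

4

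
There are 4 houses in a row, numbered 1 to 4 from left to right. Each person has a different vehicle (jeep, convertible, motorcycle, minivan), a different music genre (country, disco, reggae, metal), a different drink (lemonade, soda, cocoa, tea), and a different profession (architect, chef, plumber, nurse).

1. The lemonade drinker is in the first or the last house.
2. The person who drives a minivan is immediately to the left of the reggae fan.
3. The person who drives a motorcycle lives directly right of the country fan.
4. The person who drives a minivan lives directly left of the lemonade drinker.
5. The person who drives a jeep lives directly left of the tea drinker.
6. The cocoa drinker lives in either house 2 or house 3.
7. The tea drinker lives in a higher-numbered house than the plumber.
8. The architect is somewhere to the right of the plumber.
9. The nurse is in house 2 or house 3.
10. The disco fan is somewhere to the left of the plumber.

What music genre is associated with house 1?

disco

By clue 4, the person who drives a minivan is in house 3.
Clue 4: the lemonade drinker is in house 4.
House 1 drink: only soda fits.
That leaves chef as the profession for house 1.
That leaves architect as the profession for house 4.
From clue 2, the reggae fan must be in house 4.
The tea drinker is in house 3 (clue 7).
By clue 7, the plumber is in house 2.
The disco fan is in house 1 (clue 10).
So house 2 gets metal for music genre.
That leaves country as the music genre for house 3.
That leaves cocoa as the drink for house 2.
The only profession still possible for house 3 is nurse.
The person who drives a motorcycle is in house 4 (clue 3).
Clue 5 places the person who drives a jeep in house 2.
So house 1 gets convertible for vehicle.
So: house 1 = convertible/disco/soda/chef, house 2 = jeep/metal/cocoa/plumber, house 3 = minivan/country/tea/nurse, house 4 = motorcycle/reggae/lemonade/architect.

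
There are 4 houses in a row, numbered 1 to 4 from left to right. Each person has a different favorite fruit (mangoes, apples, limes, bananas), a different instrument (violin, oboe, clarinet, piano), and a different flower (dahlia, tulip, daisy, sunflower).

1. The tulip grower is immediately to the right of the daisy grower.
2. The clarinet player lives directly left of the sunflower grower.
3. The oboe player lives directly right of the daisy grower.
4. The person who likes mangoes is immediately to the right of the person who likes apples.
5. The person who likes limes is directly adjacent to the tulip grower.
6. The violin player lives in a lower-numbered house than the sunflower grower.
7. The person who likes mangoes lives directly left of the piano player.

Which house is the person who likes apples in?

The person who likes apples is narrowed to house 1 or 2; consider each.
Placing it in house 1 leads to a contradiction, so it's in house 2.
Clue 4 places the person who likes mangoes in house 3.
Clue 7: the piano player is in house 4.
The person who likes bananas is narrowed to house 1 or 4; consider each.
Placing it in house 1 leads to a contradiction, so it's in house 4.
The only favorite fruit still possible for house 1 is limes.
From clue 5, the tulip grower must be in house 2.
So house 1 gets daisy for flower.
Clue 3: the oboe player is in house 2.
So house 1 gets violin for instrument.
House 3's instrument must be clarinet (nothing else left).
From clue 2, the sunflower grower must be in house 4.
The only flower still possible for house 3 is dahlia.
So: house 1 = limes/violin/daisy, house 2 = apples/oboe/tulip, house 3 = mangoes/clarinet/dahlia, house 4 = bananas/piano/sunflower.

2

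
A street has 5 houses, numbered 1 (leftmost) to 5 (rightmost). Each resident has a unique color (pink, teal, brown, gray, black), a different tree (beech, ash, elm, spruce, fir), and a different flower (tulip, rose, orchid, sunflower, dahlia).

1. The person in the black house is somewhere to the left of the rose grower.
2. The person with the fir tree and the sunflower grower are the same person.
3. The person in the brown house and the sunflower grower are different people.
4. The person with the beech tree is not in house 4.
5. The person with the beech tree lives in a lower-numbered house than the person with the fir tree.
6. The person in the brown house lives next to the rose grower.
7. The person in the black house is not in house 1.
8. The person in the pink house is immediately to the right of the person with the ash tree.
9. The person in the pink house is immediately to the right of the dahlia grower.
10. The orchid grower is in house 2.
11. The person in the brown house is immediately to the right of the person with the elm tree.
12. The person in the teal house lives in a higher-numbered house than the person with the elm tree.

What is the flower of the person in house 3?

dahlia

Clue 10 places the orchid grower in house 2.
The only color still possible for house 1 is gray.
The person in the black house is narrowed to house 2 or 3 or 4; consider each.
Placing it in house 3 and house 4 leads to a contradiction, so it's in house 2.
So house 1 gets tulip for flower.
The person in the pink house is narrowed to house 4 or 5; consider each.
Placing it in house 5 leads to a contradiction, so it's in house 4.
By clue 8, the person with the ash tree is in house 3.
By clue 9, the dahlia grower is in house 3.
Clue 6 places the rose grower in house 4.
House 5's flower must be sunflower (nothing else left).
Clue 2: the person with the fir tree is in house 5.
Clue 3 places the person in the brown house in house 3.
From clue 11, the person with the elm tree must be in house 2.
So house 5 gets teal for color.
So house 4 gets spruce for tree.
So house 1 gets beech for tree.
So: house 1 = gray/beech/tulip, house 2 = black/elm/orchid, house 3 = brown/ash/dahlia, house 4 = pink/spruce/rose, house 5 = teal/fir/sunflower.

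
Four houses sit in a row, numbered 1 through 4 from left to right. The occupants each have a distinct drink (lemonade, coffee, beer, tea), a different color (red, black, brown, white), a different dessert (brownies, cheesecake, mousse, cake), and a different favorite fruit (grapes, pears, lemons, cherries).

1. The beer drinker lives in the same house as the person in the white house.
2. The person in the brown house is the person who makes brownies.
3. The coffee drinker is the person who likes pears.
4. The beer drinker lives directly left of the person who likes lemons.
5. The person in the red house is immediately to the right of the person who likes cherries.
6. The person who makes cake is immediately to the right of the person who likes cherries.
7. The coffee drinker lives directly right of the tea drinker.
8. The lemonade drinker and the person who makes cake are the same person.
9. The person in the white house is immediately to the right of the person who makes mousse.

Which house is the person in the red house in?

4

The only drink still possible for house 1 is tea.
Clue 7 places the coffee drinker in house 2.
So house 3 gets beer for drink.
The only drink still possible for house 4 is lemonade.
Clue 1 places the person in the white house in house 3.
Clue 3: the person who likes pears is in house 2.
From clue 4, the person who likes lemons must be in house 4.
Clue 8 places the person who makes cake in house 4.
Clue 9 places the person who makes mousse in house 2.
By clue 2, the person in the brown house is in house 1.
Clue 2 places the person who makes brownies in house 1.
Clue 6 places the person who likes cherries in house 3.
The only dessert still possible for house 3 is cheesecake.
House 1's favorite fruit must be grapes (nothing else left).
By clue 5, the person in the red house is in house 4.
So house 2 gets black for color.
So: house 1 = tea/brown/brownies/grapes, house 2 = coffee/black/mousse/pears, house 3 = beer/white/cheesecake/cherries, house 4 = lemonade/red/cake/lemons.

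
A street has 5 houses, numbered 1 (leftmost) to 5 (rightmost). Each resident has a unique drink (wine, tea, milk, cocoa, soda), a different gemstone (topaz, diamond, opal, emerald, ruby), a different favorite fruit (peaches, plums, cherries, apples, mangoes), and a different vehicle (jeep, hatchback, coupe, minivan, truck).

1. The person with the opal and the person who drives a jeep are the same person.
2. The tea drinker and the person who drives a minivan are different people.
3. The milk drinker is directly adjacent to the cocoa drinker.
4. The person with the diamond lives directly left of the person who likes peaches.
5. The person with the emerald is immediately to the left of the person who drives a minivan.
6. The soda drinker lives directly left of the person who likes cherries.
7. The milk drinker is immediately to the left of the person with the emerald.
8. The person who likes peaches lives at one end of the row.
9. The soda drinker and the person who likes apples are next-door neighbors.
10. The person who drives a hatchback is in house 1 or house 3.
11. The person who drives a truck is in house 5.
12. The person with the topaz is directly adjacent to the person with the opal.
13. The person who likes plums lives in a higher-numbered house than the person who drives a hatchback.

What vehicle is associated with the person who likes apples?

Clue 8 places the person who likes peaches in house 5.
The person who drives a truck is in house 5 (clue 11).
Clue 4: the person with the diamond is in house 4.
That leaves ruby as the gemstone for house 5.
The milk drinker is narrowed to house 1 or 2; consider each.
Placing it in house 1 leads to a contradiction, so it's in house 2.
Clue 7 places the person with the emerald in house 3.
By clue 5, the person who drives a minivan is in house 4.
The only favorite fruit still possible for house 1 is mangoes.
House 3's favorite fruit must be plums (nothing else left).
Clue 13: the person who drives a hatchback is in house 1.
The only drink still possible for house 4 is wine.
So house 5 gets tea for drink.
So house 3 gets coupe for vehicle.
Clue 1: the person with the opal is in house 2.
Clue 12 places the person with the topaz in house 1.
The only vehicle still possible for house 2 is jeep.
The cocoa drinker is narrowed to house 1 or 3; consider each.
Placing it in house 3 leads to a contradiction, so it's in house 1.
House 3 drink: only soda fits.
The person who likes cherries is in house 4 (clue 6).
House 2 favorite fruit: only apples fits.
So: house 1 = cocoa/topaz/mangoes/hatchback, house 2 = milk/opal/apples/jeep, house 3 = soda/emerald/plums/coupe, house 4 = wine/diamond/cherries/minivan, house 5 = tea/ruby/peaches/truck.

jeep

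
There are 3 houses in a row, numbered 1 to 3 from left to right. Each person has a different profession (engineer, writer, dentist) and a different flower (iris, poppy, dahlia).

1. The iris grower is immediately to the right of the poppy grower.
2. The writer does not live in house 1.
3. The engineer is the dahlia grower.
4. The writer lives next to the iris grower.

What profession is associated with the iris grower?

dentist

The writer is narrowed to house 2 or 3; consider each.
Placing it in house 3 leads to a contradiction, so it's in house 2.
Clue 4: the iris grower is in house 3.
The poppy grower is in house 2 (clue 1).
From clue 3, the engineer must be in house 1.
By clue 3, the dahlia grower is in house 1.
House 3's profession must be dentist (nothing else left).
So: house 1 = engineer/dahlia, house 2 = writer/poppy, house 3 = dentist/iris.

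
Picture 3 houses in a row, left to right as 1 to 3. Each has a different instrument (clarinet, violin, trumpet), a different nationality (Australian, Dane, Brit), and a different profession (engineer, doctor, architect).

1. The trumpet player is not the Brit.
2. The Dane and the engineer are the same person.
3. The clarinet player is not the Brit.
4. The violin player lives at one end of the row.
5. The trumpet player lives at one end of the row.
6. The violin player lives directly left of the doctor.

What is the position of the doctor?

2

The violin player is in house 1 (clue 6).
By clue 6, the doctor is in house 2.
House 2 instrument: only clarinet fits.
So house 3 gets trumpet for instrument.
Clue 3: the Brit is in house 1.
House 2's nationality must be Australian (nothing else left).
The only nationality still possible for house 3 is Dane.
From clue 2, the engineer must be in house 3.
That leaves architect as the profession for house 1.
So: house 1 = violin/Brit/architect, house 2 = clarinet/Australian/doctor, house 3 = trumpet/Dane/engineer.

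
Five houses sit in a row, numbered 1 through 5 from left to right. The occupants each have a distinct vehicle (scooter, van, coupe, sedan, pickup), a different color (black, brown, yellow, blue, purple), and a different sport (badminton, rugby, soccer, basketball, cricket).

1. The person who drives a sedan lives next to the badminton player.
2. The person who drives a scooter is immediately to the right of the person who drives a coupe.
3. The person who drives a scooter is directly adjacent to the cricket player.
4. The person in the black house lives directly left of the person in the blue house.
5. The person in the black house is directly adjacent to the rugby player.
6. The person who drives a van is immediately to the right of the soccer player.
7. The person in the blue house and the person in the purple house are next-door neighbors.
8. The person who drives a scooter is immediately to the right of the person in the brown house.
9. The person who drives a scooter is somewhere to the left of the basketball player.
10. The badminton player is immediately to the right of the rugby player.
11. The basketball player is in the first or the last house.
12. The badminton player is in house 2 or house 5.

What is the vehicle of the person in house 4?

pickup

By clue 11, the basketball player is in house 5.
By clue 10, the rugby player is in house 1.
House 2's sport must be badminton (nothing else left).
From clue 5, the person in the black house must be in house 2.
The person in the blue house is in house 3 (clue 4).
By clue 7, the person in the purple house is in house 4.
The only color still possible for house 5 is yellow.
Clue 3 places the cricket player in house 3.
The person who drives a scooter is in house 2 (clue 8).
House 1 color: only brown fits.
That leaves soccer as the sport for house 4.
The person who drives a coupe is in house 1 (clue 2).
Clue 6: the person who drives a van is in house 5.
That leaves sedan as the vehicle for house 3.
That leaves pickup as the vehicle for house 4.
So: house 1 = coupe/brown/rugby, house 2 = scooter/black/badminton, house 3 = sedan/blue/cricket, house 4 = pickup/purple/soccer, house 5 = van/yellow/basketball.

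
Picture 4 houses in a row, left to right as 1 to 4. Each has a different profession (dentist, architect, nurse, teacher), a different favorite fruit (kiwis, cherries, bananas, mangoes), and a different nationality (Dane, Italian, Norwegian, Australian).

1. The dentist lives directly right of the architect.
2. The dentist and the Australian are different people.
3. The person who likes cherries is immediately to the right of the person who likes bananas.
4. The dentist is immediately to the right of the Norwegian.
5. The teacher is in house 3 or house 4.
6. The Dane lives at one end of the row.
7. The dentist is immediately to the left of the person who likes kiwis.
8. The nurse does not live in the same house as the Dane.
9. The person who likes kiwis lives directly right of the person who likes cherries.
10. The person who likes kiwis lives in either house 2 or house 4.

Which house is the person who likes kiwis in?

From clue 10, the person who likes kiwis must be in house 4.
Clue 7 places the dentist in house 3.
The person who likes cherries is in house 3 (clue 9).
That leaves teacher as the profession for house 4.
By clue 1, the architect is in house 2.
By clue 3, the person who likes bananas is in house 2.
The Norwegian is in house 2 (clue 4).
House 1's profession must be nurse (nothing else left).
The only favorite fruit still possible for house 1 is mangoes.
So house 3 gets Italian for nationality.
Clue 8: the Dane is in house 4.
The only nationality still possible for house 1 is Australian.
So: house 1 = nurse/mangoes/Australian, house 2 = architect/bananas/Norwegian, house 3 = dentist/cherries/Italian, house 4 = teacher/kiwis/Dane.

4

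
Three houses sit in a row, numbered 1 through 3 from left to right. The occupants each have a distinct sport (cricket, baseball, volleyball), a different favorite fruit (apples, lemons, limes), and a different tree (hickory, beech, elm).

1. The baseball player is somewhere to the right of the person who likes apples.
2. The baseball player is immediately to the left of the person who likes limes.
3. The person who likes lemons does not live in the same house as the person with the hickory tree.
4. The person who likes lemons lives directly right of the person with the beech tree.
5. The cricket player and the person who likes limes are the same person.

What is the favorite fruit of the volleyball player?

Clue 2: the baseball player is in house 2.
Clue 2: the person who likes limes is in house 3.
From clue 5, the cricket player must be in house 3.
The only sport still possible for house 1 is volleyball.
That leaves apples as the favorite fruit for house 1.
House 2's favorite fruit must be lemons (nothing else left).
From clue 4, the person with the beech tree must be in house 1.
House 2's tree must be elm (nothing else left).
That leaves hickory as the tree for house 3.
So: house 1 = volleyball/apples/beech, house 2 = baseball/lemons/elm, house 3 = cricket/limes/hickory.

apples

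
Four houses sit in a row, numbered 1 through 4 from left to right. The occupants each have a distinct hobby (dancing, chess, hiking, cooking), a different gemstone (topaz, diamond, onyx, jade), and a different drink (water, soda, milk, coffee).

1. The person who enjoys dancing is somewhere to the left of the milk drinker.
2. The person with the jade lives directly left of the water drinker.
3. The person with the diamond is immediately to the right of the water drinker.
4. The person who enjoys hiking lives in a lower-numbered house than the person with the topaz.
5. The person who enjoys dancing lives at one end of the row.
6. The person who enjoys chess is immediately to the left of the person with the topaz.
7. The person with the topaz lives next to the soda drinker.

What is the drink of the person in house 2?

The person who enjoys dancing is in house 1 (clue 5).
House 4 hobby: only cooking fits.
House 1's drink must be coffee (nothing else left).
The person who enjoys chess is narrowed to house 2 or 3; consider each.
Placing it in house 2 leads to a contradiction, so it's in house 3.
By clue 6, the person with the topaz is in house 4.
Clue 7: the soda drinker is in house 3.
House 2 hobby: only hiking fits.
The only gemstone still possible for house 3 is diamond.
House 4's drink must be milk (nothing else left).
The person with the jade is in house 1 (clue 2).
House 2 gemstone: only onyx fits.
So house 2 gets water for drink.
So: house 1 = dancing/jade/coffee, house 2 = hiking/onyx/water, house 3 = chess/diamond/soda, house 4 = cooking/topaz/milk.

water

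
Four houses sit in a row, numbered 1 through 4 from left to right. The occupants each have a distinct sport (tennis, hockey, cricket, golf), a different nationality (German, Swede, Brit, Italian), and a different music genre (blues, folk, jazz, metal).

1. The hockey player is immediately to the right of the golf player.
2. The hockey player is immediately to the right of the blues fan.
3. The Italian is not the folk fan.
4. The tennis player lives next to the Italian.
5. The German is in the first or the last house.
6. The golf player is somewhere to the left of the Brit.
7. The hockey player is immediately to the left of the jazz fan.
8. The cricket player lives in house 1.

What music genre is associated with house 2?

blues

Clue 8: the cricket player is in house 1.
House 4 sport: only tennis fits.
By clue 1, the hockey player is in house 3.
Clue 1: the golf player is in house 2.
Clue 2 places the blues fan in house 2.
The Italian is in house 3 (clue 4).
Clue 7 places the jazz fan in house 4.
House 2's nationality must be Swede (nothing else left).
Clue 3 places the folk fan in house 1.
The only nationality still possible for house 1 is German.
That leaves Brit as the nationality for house 4.
House 3 music genre: only metal fits.
So: house 1 = cricket/German/folk, house 2 = golf/Swede/blues, house 3 = hockey/Italian/metal, house 4 = tennis/Brit/jazz.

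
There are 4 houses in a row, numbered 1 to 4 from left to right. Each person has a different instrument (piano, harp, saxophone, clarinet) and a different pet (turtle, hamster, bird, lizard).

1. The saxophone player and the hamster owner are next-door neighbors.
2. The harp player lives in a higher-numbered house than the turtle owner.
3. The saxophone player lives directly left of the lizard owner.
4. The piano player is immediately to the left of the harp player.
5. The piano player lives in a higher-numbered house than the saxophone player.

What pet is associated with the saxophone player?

turtle

So house 4 gets bird for pet.
The harp player is narrowed to house 3 or 4; consider each.
Placing it in house 3 leads to a contradiction, so it's in house 4.
By clue 4, the piano player is in house 3.
The clarinet player is narrowed to house 1 or 2; consider each.
Placing it in house 2 leads to a contradiction, so it's in house 1.
So house 2 gets saxophone for instrument.
The lizard owner is in house 3 (clue 3).
So house 2 gets turtle for pet.
The only pet still possible for house 1 is hamster.
So: house 1 = clarinet/hamster, house 2 = saxophone/turtle, house 3 = piano/lizard, house 4 = harp/bird.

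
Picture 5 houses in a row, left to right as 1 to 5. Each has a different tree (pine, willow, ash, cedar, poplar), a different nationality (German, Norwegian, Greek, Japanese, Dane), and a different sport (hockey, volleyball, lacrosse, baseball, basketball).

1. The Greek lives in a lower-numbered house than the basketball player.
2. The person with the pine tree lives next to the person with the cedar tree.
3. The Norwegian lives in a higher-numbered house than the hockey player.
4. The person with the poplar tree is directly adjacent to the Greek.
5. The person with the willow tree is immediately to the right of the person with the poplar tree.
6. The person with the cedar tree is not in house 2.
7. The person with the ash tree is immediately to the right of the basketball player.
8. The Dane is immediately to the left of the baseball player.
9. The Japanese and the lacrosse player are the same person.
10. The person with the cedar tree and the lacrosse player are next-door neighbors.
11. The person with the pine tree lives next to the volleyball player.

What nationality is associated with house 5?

The person with the ash tree is narrowed to house 3 or 4 or 5; consider each.
Placing it in house 3 and house 4 leads to a contradiction, so it's in house 5.
From clue 7, the basketball player must be in house 4.
The person with the cedar tree is narrowed to house 1 or 3 or 4; consider each.
Placing it in house 1 and house 3 leads to a contradiction, so it's in house 4.
The person with the pine tree is in house 3 (clue 2).
From clue 11, the volleyball player must be in house 2.
House 1 tree: only poplar fits.
So house 2 gets willow for tree.
House 1 sport: only hockey fits.
Clue 4 places the Greek in house 2.
The only nationality still possible for house 1 is German.
The only nationality still possible for house 4 is Dane.
From clue 8, the baseball player must be in house 5.
House 3's sport must be lacrosse (nothing else left).
Clue 9 places the Japanese in house 3.
House 5's nationality must be Norwegian (nothing else left).
So: house 1 = poplar/German/hockey, house 2 = willow/Greek/volleyball, house 3 = pine/Japanese/lacrosse, house 4 = cedar/Dane/basketball, house 5 = ash/Norwegian/baseball.

Norwegian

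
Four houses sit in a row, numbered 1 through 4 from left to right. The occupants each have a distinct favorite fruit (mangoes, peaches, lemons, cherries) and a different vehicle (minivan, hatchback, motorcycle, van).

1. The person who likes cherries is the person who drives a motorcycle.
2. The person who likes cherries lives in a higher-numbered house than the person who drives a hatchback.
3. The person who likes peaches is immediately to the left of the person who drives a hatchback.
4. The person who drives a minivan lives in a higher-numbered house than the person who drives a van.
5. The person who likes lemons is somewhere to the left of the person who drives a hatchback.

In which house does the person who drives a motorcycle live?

4

So house 1 gets van for vehicle.
The person who likes cherries is narrowed to house 3 or 4; consider each.
Placing it in house 3 leads to a contradiction, so it's in house 4.
By clue 1, the person who drives a motorcycle is in house 4.
House 3 favorite fruit: only mangoes fits.
The person who likes lemons is narrowed to house 1 or 2; consider each.
Placing it in house 2 leads to a contradiction, so it's in house 1.
House 2 favorite fruit: only peaches fits.
By clue 3, the person who drives a hatchback is in house 3.
So house 2 gets minivan for vehicle.
So: house 1 = lemons/van, house 2 = peaches/minivan, house 3 = mangoes/hatchback, house 4 = cherries/motorcycle.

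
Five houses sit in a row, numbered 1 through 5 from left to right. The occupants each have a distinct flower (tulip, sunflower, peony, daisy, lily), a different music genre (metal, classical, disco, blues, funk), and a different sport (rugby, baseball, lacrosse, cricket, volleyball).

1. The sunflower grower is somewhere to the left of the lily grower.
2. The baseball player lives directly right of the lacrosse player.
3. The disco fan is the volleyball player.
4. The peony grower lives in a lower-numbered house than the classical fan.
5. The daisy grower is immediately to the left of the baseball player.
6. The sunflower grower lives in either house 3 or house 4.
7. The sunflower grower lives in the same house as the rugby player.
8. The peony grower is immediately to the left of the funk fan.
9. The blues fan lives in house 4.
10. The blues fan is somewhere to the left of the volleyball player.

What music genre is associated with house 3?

Clue 9: the blues fan is in house 4.
The volleyball player is in house 5 (clue 10).
By clue 3, the disco fan is in house 5.
So house 1 gets metal for music genre.
The lily grower is narrowed to house 4 or 5; consider each.
Placing it in house 4 leads to a contradiction, so it's in house 5.
The peony grower is narrowed to house 1 or 2; consider each.
Placing it in house 2 leads to a contradiction, so it's in house 1.
By clue 8, the funk fan is in house 2.
That leaves classical as the music genre for house 3.
House 1's sport must be cricket (nothing else left).
House 2 sport: only lacrosse fits.
From clue 2, the baseball player must be in house 3.
Clue 5 places the daisy grower in house 2.
The only sport still possible for house 4 is rugby.
Clue 7: the sunflower grower is in house 4.
The only flower still possible for house 3 is tulip.
So: house 1 = peony/metal/cricket, house 2 = daisy/funk/lacrosse, house 3 = tulip/classical/baseball, house 4 = sunflower/blues/rugby, house 5 = lily/disco/volleyball.

classical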